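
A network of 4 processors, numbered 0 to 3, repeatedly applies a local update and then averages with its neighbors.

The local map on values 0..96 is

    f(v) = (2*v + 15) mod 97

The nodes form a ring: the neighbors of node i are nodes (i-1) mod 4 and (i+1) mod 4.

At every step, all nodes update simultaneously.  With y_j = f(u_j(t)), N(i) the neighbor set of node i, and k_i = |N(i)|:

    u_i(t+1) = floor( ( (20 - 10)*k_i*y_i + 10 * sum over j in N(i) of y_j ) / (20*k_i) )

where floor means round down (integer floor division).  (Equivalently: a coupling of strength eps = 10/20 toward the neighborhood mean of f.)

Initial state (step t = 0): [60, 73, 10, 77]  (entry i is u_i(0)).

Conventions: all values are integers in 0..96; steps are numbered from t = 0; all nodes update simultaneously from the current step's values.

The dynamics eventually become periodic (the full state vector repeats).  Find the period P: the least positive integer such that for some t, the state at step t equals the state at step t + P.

Simulating step by step:
t=0: [60, 73, 10, 77]
t=1: [53, 50, 51, 54]
t=2: [23, 20, 21, 24]
t=3: [60, 57, 58, 61]
t=4: [37, 34, 35, 38]
t=5: [88, 85, 86, 89]
t=6: [93, 90, 91, 94]
t=7: [6, 3, 4, 7]
t=8: [26, 23, 24, 27]
t=9: [66, 63, 64, 67]
t=10: [49, 46, 47, 50]
t=11: [15, 12, 13, 16]
t=12: [44, 41, 42, 45]
t=13: [5, 2, 3, 6]
t=14: [24, 21, 22, 25]
t=15: [62, 59, 60, 63]
t=16: [41, 38, 39, 42]
t=17: [23, 68, 69, 24]
t=18: [59, 56, 57, 60]
t=19: [35, 32, 33, 36]
t=20: [84, 81, 82, 85]
t=21: [85, 82, 83, 86]
t=22: [87, 84, 85, 88]
t=23: [91, 88, 89, 92]
t=24: [26, 71, 72, 27]
t=25: [65, 62, 63, 66]
t=26: [47, 44, 45, 48]
t=27: [11, 8, 9, 12]
t=28: [36, 33, 34, 37]
t=29: [86, 83, 84, 87]
t=30: [89, 86, 87, 90]
t=31: [70, 92, 68, 47]
t=32: [33, 30, 31, 34]
t=33: [80, 77, 78, 81]
t=34: [77, 74, 75, 78]
t=35: [71, 68, 69, 72]
t=36: [59, 56, 57, 60]

Answer: 18
Key observation: The state at step 18, [59, 56, 57, 60], reappears at step 36 — and no state repeats earlier — so the cycle the system enters has period 18.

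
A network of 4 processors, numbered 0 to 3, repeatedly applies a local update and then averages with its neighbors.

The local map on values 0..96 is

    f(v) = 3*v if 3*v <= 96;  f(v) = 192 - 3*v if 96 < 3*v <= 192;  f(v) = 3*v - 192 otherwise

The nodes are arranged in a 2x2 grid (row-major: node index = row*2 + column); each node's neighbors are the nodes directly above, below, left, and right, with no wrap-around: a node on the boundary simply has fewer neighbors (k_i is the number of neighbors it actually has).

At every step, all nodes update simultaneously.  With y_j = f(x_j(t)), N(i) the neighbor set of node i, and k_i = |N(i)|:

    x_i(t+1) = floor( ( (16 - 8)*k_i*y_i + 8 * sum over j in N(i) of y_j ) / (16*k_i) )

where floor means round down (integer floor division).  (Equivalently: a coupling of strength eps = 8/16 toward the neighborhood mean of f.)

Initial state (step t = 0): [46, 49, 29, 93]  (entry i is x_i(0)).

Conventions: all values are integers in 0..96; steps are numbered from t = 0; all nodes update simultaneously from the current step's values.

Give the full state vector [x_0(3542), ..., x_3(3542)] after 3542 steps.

Simulating step by step:
t=0: [46, 49, 29, 93]
t=1: [60, 57, 78, 76]
t=2: [21, 22, 33, 33]
t=3: [71, 72, 85, 86]
t=4: [32, 33, 53, 54]
t=5: [79, 78, 48, 46]
t=6: [45, 45, 48, 49]
t=7: [54, 54, 49, 48]
t=8: [33, 34, 42, 42]
t=9: [85, 84, 72, 72]
t=10: [52, 51, 33, 33]
t=11: [51, 51, 78, 79]
t=12: [39, 40, 42, 42]
t=13: [72, 71, 68, 67]
t=14: [20, 18, 14, 12]
t=15: [54, 51, 45, 42]
t=16: [39, 43, 52, 57]
t=17: [62, 55, 42, 35]
t=18: [26, 36, 56, 66]
t=19: [66, 63, 33, 30]
t=20: [27, 25, 70, 69]
t=21: [63, 61, 33, 30]
t=22: [27, 27, 69, 70]
t=23: [64, 65, 32, 33]
t=24: [24, 24, 71, 71]
t=25: [59, 59, 33, 33]
t=26: [34, 34, 73, 73]
t=27: [74, 74, 42, 42]
t=28: [39, 39, 57, 57]
t=29: [61, 61, 34, 34]
t=30: [29, 29, 69, 69]
t=31: [69, 69, 33, 33]
t=32: [34, 34, 73, 73]

Answer: [34, 34, 73, 73]
Key observation: The state at step 26, [34, 34, 73, 73], reappears at step 32: the system is in a cycle of period 6 from step 26 on.  Therefore the state at step 3542 equals the state at step 26 + ((3542 - 26) mod 6) = 26, which is [34, 34, 73, 73].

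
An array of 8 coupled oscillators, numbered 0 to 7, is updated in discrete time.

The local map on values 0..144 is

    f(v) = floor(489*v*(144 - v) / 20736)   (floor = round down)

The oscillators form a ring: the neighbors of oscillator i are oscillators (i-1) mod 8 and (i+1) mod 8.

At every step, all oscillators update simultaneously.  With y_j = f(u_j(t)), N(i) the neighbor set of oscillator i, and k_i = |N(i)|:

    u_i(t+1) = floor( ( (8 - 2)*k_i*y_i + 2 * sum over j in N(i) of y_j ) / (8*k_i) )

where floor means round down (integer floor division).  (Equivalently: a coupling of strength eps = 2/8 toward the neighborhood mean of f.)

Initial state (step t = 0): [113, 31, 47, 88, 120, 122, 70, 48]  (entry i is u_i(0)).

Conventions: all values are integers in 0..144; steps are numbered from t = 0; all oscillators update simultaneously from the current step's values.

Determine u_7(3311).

Simulating step by step:
t=0: [113, 31, 47, 88, 120, 122, 70, 48]
t=1: [85, 85, 105, 108, 72, 70, 112, 106]
t=2: [115, 115, 98, 95, 118, 117, 90, 95]
t=3: [81, 81, 102, 104, 76, 78, 108, 105]
t=4: [117, 117, 103, 101, 118, 117, 95, 98]
t=5: [78, 77, 96, 97, 76, 78, 104, 102]
t=6: [118, 119, 109, 108, 119, 118, 101, 103]
t=7: [75, 72, 86, 88, 72, 75, 97, 96]
t=8: [120, 121, 117, 116, 121, 120, 109, 109]
t=9: [69, 66, 73, 74, 66, 69, 86, 86]
t=10: [121, 121, 121, 121, 121, 121, 117, 117]
t=11: [66, 65, 65, 65, 65, 66, 72, 72]
t=12: [121, 121, 121, 121, 121, 121, 121, 121]
t=13: [65, 65, 65, 65, 65, 65, 65, 65]
t=14: [121, 121, 121, 121, 121, 121, 121, 121]

Answer: u_7(3311) = 65
Key observation: The state at step 12, [121, 121, 121, 121, 121, 121, 121, 121], reappears at step 14: the system is in a cycle of period 2 from step 12 on.  Therefore the state at step 3311 equals the state at step 12 + ((3311 - 12) mod 2) = 13, which is [65, 65, 65, 65, 65, 65, 65, 65].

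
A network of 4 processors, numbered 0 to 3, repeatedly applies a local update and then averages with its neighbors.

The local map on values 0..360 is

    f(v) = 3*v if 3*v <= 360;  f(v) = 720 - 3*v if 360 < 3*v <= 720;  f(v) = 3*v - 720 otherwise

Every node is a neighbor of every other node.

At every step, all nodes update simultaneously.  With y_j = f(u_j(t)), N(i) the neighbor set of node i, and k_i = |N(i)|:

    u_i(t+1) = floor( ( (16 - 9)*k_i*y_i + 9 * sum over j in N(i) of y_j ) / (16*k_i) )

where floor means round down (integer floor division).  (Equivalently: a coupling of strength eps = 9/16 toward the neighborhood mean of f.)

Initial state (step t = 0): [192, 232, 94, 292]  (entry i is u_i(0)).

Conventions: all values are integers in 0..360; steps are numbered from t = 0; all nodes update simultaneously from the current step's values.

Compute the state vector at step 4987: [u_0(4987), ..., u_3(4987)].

Answer: [243, 243, 244, 243]
Key observation: The state at step 20, [9, 9, 10, 9], reappears at step 24: the system is in a cycle of period 4 from step 20 on.  Therefore the state at step 4987 equals the state at step 20 + ((4987 - 20) mod 4) = 23, which is [243, 243, 244, 243].

Derivation:
t=0: [192, 232, 94, 292]
t=1: [149, 119, 184, 152]
t=2: [267, 288, 241, 265]
t=3: [77, 92, 57, 75]
t=4: [227, 238, 212, 225]
t=5: [42, 34, 53, 43]
t=6: [128, 122, 136, 129]
t=7: [334, 338, 328, 333]
t=8: [280, 283, 275, 279]
t=9: [118, 120, 114, 117]
t=10: [352, 353, 349, 351]
t=11: [334, 335, 332, 333]
t=12: [280, 281, 279, 280]
t=13: [120, 120, 119, 120]
t=14: [359, 359, 358, 359]
t=15: [356, 356, 355, 356]
t=16: [347, 347, 346, 347]
t=17: [320, 320, 319, 320]
t=18: [239, 239, 238, 239]
t=19: [3, 3, 4, 3]
t=20: [9, 9, 10, 9]
t=21: [27, 27, 28, 27]
t=22: [81, 81, 82, 81]
t=23: [243, 243, 244, 243]
t=24: [9, 9, 10, 9]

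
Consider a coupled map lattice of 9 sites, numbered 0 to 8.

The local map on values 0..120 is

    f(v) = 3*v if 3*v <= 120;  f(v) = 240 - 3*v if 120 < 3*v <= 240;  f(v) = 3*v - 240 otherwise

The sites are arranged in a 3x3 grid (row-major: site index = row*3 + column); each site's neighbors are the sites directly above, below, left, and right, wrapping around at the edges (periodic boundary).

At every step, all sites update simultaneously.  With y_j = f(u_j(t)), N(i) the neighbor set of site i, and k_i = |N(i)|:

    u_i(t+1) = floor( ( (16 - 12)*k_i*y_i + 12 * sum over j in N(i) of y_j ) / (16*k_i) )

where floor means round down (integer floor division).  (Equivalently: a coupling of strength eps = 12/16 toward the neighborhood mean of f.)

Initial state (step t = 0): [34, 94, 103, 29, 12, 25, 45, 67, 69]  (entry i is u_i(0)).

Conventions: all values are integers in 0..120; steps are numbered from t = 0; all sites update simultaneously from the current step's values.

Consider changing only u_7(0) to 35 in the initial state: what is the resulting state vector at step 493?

Simulating step by step:
t=0: [34, 94, 103, 29, 12, 25, 45, 35, 69]
t=1: [82, 69, 64, 81, 66, 60, 87, 66, 74]
t=2: [21, 34, 33, 24, 36, 35, 18, 31, 36]
t=3: [77, 93, 95, 79, 96, 98, 76, 93, 92]
t=4: [20, 36, 37, 23, 37, 38, 19, 35, 37]
t=5: [79, 99, 101, 81, 102, 103, 78, 98, 100]
t=6: [24, 49, 51, 27, 50, 53, 24, 48, 51]
t=7: [80, 87, 84, 79, 88, 84, 81, 88, 84]
t=8: [7, 16, 11, 8, 17, 12, 8, 17, 12]
t=9: [29, 41, 34, 30, 42, 36, 30, 42, 36]
t=10: [96, 107, 104, 97, 108, 104, 97, 108, 104]
t=11: [59, 74, 69, 60, 75, 70, 60, 75, 70]
t=12: [47, 28, 34, 46, 26, 33, 46, 26, 33]
t=13: [97, 87, 96, 96, 87, 96, 96, 87, 96]
t=14: [43, 31, 43, 43, 31, 42, 43, 31, 42]
t=15: [107, 99, 108, 108, 100, 108, 108, 100, 108]
t=16: [78, 67, 78, 78, 68, 79, 78, 68, 79]
t=17: [12, 25, 11, 11, 24, 10, 11, 24, 10]
t=18: [41, 58, 40, 40, 57, 39, 40, 57, 39]
t=19: [109, 86, 108, 109, 87, 109, 109, 87, 109]
t=20: [73, 44, 73, 74, 45, 74, 74, 45, 74]
t=21: [36, 74, 36, 34, 72, 34, 34, 72, 34]
t=22: [88, 54, 88, 88, 52, 88, 88, 52, 88]
t=23: [34, 60, 34, 35, 60, 35, 35, 60, 35]
t=24: [95, 75, 95, 96, 76, 96, 96, 76, 96]
t=25: [40, 25, 40, 40, 26, 40, 40, 26, 40]
t=26: [111, 93, 111, 112, 93, 112, 112, 93, 112]
t=27: [84, 59, 84, 84, 60, 84, 84, 60, 84]
t=28: [21, 42, 21, 21, 42, 21, 21, 42, 21]
t=29: [72, 94, 72, 72, 94, 72, 72, 94, 72]
t=30: [27, 35, 27, 27, 35, 27, 27, 35, 27]
t=31: [85, 96, 85, 85, 96, 85, 85, 96, 85]
t=32: [21, 35, 21, 21, 35, 21, 21, 35, 21]
t=33: [70, 89, 70, 70, 89, 70, 70, 89, 70]
t=34: [29, 28, 29, 29, 28, 29, 29, 28, 29]
t=35: [86, 85, 86, 86, 85, 86, 86, 85, 86]
t=36: [17, 16, 17, 17, 16, 17, 17, 16, 17]
t=37: [50, 49, 50, 50, 49, 50, 50, 49, 50]
t=38: [90, 91, 90, 90, 91, 90, 90, 91, 90]
t=39: [30, 31, 30, 30, 31, 30, 30, 31, 30]
t=40: [90, 91, 90, 90, 91, 90, 90, 91, 90]

Answer: [30, 31, 30, 30, 31, 30, 30, 31, 30]
Key observation: The state at step 38, [90, 91, 90, 90, 91, 90, 90, 91, 90], reappears at step 40: the system is in a cycle of period 2 from step 38 on.  Therefore the state at step 493 equals the state at step 38 + ((493 - 38) mod 2) = 39, which is [30, 31, 30, 30, 31, 30, 30, 31, 30].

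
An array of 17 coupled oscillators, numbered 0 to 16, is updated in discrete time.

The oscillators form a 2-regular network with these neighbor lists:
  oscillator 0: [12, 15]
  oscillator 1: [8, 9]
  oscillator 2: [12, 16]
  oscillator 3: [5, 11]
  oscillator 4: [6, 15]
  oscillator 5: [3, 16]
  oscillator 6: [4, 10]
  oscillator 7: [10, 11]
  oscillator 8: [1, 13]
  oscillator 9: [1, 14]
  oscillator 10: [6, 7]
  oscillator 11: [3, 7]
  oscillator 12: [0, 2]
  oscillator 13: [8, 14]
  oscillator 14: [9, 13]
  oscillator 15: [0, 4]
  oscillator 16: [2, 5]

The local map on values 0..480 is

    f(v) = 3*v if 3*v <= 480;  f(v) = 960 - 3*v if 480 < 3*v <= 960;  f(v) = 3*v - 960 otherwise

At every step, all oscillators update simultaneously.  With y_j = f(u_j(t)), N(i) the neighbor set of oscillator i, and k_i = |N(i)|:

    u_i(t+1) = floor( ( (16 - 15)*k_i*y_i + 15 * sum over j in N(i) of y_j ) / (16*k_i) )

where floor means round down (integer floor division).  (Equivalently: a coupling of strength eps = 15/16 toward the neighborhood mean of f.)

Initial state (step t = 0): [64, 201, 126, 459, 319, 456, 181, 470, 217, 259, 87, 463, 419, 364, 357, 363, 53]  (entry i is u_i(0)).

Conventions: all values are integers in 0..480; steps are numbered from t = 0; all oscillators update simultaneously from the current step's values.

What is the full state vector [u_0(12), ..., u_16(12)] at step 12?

Answer: [446, 265, 401, 353, 410, 399, 294, 336, 168, 90, 307, 339, 176, 246, 144, 183, 286]

Derivation:
t=0: [64, 201, 126, 459, 319, 456, 181, 470, 217, 259, 87, 463, 419, 364, 357, 363, 53]
t=1: [211, 252, 237, 418, 256, 295, 149, 351, 248, 230, 422, 433, 285, 205, 154, 99, 378]
t=2: [208, 240, 146, 212, 360, 224, 261, 308, 270, 329, 272, 202, 276, 339, 317, 261, 162]
t=3: [165, 97, 311, 321, 173, 392, 134, 235, 148, 118, 108, 190, 371, 78, 39, 224, 369]
t=4: [235, 392, 142, 284, 351, 83, 383, 350, 273, 213, 328, 145, 240, 277, 282, 442, 123]
t=5: [300, 230, 312, 327, 265, 239, 66, 220, 170, 174, 132, 120, 334, 127, 218, 186, 339]
t=6: [211, 433, 47, 283, 291, 51, 275, 373, 333, 297, 258, 172, 42, 378, 403, 130, 128]
t=7: [262, 71, 247, 286, 251, 241, 136, 305, 242, 279, 149, 154, 227, 145, 129, 218, 161]
t=8: [285, 180, 368, 334, 347, 286, 332, 428, 318, 288, 240, 97, 201, 318, 285, 197, 243]
t=9: [346, 74, 284, 186, 194, 134, 152, 269, 200, 252, 183, 189, 139, 52, 54, 110, 129]
t=10: [355, 278, 383, 397, 392, 394, 398, 386, 199, 192, 311, 284, 113, 254, 178, 234, 263]
t=11: [286, 358, 250, 169, 244, 202, 128, 75, 174, 282, 204, 207, 159, 382, 299, 166, 203]
t=12: [446, 265, 401, 353, 410, 399, 294, 336, 168, 90, 307, 339, 176, 246, 144, 183, 286]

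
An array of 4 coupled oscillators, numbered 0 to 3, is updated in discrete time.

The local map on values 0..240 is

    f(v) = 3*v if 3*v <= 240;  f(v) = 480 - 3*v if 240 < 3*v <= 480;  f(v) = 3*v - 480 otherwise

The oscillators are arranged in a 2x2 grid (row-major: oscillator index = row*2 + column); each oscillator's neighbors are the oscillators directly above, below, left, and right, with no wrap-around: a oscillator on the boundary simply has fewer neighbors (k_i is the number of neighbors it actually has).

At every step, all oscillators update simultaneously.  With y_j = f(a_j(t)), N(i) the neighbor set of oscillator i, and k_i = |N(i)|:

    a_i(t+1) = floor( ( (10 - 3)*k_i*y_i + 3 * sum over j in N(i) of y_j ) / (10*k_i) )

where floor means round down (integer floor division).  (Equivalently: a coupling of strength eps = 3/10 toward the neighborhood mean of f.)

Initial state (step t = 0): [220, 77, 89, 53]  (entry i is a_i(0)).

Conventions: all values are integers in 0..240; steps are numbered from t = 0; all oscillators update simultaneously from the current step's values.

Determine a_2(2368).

Answer: a_2(2368) = 48
Key observation: The state at step 16, [86, 48, 48, 86], reappears at step 18: the system is in a cycle of period 2 from step 16 on.  Therefore the state at step 2368 equals the state at step 16 + ((2368 - 16) mod 2) = 16, which is [86, 48, 48, 86].

Derivation:
t=0: [220, 77, 89, 53]
t=1: [192, 212, 199, 177]
t=2: [108, 131, 103, 76]
t=3: [147, 118, 177, 198]
t=4: [53, 111, 58, 106]
t=5: [159, 151, 169, 161]
t=6: [10, 19, 19, 10]
t=7: [38, 48, 48, 38]
t=8: [123, 135, 135, 123]
t=9: [100, 85, 85, 100]
t=10: [193, 211, 211, 193]
t=11: [115, 136, 136, 115]
t=12: [116, 90, 90, 116]
t=13: [155, 186, 186, 155]
t=14: [33, 59, 59, 33]
t=15: [122, 153, 153, 122]
t=16: [86, 48, 48, 86]
t=17: [198, 167, 167, 198]
t=18: [86, 48, 48, 86]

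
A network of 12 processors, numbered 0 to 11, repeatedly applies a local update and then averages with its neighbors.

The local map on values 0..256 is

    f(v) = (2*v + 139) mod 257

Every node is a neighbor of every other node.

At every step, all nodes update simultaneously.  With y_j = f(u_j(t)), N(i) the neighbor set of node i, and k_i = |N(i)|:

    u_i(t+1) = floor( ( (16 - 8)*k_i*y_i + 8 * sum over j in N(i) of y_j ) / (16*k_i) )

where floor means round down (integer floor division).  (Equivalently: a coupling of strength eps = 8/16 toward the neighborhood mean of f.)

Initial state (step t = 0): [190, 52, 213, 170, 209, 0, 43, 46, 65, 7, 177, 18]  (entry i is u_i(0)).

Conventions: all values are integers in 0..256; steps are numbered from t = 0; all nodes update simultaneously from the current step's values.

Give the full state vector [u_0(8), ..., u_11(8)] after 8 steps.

Answer: [87, 76, 97, 47, 95, 117, 48, 48, 89, 122, 49, 125]

Derivation:
t=0: [190, 52, 213, 170, 209, 0, 43, 46, 65, 7, 177, 18]
t=1: [81, 189, 102, 179, 98, 142, 181, 183, 84, 148, 186, 158]
t=2: [101, 82, 120, 190, 116, 156, 192, 194, 104, 162, 196, 171]
t=3: [89, 72, 106, 53, 102, 139, 55, 57, 92, 144, 58, 152]
t=4: [111, 95, 126, 195, 123, 156, 197, 199, 114, 161, 200, 168]
t=5: [103, 89, 117, 63, 114, 144, 65, 67, 106, 149, 68, 155]
t=6: [88, 75, 101, 52, 98, 125, 53, 55, 91, 130, 56, 135]
t=7: [105, 93, 116, 189, 114, 138, 190, 191, 107, 143, 192, 147]
t=8: [87, 76, 97, 47, 95, 117, 48, 48, 89, 122, 49, 125]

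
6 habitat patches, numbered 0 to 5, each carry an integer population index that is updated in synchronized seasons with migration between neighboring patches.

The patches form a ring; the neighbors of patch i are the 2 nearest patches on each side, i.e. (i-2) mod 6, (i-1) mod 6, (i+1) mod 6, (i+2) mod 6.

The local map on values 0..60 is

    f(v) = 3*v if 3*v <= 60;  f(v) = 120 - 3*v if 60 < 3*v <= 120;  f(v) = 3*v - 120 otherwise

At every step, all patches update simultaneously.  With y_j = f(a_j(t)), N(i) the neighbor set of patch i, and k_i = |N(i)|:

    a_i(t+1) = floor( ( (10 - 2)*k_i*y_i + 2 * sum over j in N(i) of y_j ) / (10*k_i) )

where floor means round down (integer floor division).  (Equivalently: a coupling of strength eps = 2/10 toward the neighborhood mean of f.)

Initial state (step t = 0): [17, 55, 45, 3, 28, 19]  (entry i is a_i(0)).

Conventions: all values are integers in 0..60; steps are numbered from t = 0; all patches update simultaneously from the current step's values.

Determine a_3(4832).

Answer: a_3(4832) = 25
Key observation: The state at step 39, [9, 9, 37, 9, 9, 37], reappears at step 46: the system is in a cycle of period 7 from step 39 on.  Therefore the state at step 4832 equals the state at step 39 + ((4832 - 39) mod 7) = 44, which is [25, 25, 33, 25, 25, 33].

Derivation:
t=0: [17, 55, 45, 3, 28, 19]
t=1: [48, 42, 19, 14, 35, 52]
t=2: [24, 12, 49, 39, 19, 33]
t=3: [45, 33, 28, 9, 50, 24]
t=4: [18, 23, 33, 28, 30, 43]
t=5: [48, 46, 25, 34, 30, 15]
t=6: [26, 21, 40, 21, 30, 40]
t=7: [37, 50, 9, 49, 28, 9]
t=8: [13, 28, 26, 27, 33, 26]
t=9: [38, 36, 40, 38, 24, 40]
t=10: [7, 10, 3, 7, 39, 3]
t=11: [19, 27, 10, 19, 5, 10]
t=12: [51, 39, 32, 51, 20, 32]
t=13: [31, 8, 25, 31, 53, 25]
t=14: [29, 26, 41, 29, 38, 41]
t=15: [29, 37, 8, 29, 8, 8]
t=16: [30, 12, 24, 30, 24, 24]
t=17: [33, 36, 45, 33, 46, 45]
t=18: [19, 13, 15, 19, 18, 15]
t=19: [54, 41, 46, 54, 53, 46]
t=20: [37, 8, 20, 37, 37, 20]
t=21: [14, 26, 50, 14, 14, 50]
t=22: [40, 40, 32, 40, 40, 32]
t=23: [2, 2, 19, 2, 2, 19]
t=24: [11, 11, 46, 11, 11, 46]
t=25: [31, 31, 21, 31, 31, 21]
t=26: [30, 30, 51, 30, 30, 51]
t=27: [30, 30, 32, 30, 30, 32]
t=28: [29, 29, 25, 29, 29, 25]
t=29: [34, 34, 42, 34, 34, 42]
t=30: [16, 16, 8, 16, 16, 8]
t=31: [45, 45, 28, 45, 45, 28]
t=32: [17, 17, 31, 17, 17, 31]
t=33: [48, 48, 31, 48, 48, 31]
t=34: [24, 24, 26, 24, 24, 26]
t=35: [47, 47, 43, 47, 47, 43]
t=36: [19, 19, 11, 19, 19, 11]
t=37: [54, 54, 37, 54, 54, 37]
t=38: [38, 38, 15, 38, 38, 15]
t=39: [9, 9, 37, 9, 9, 37]
t=40: [25, 25, 12, 25, 25, 12]
t=41: [44, 44, 37, 44, 44, 37]
t=42: [11, 11, 9, 11, 11, 9]
t=43: [32, 32, 28, 32, 32, 28]
t=44: [25, 25, 33, 25, 25, 33]
t=45: [42, 42, 25, 42, 42, 25]
t=46: [9, 9, 37, 9, 9, 37]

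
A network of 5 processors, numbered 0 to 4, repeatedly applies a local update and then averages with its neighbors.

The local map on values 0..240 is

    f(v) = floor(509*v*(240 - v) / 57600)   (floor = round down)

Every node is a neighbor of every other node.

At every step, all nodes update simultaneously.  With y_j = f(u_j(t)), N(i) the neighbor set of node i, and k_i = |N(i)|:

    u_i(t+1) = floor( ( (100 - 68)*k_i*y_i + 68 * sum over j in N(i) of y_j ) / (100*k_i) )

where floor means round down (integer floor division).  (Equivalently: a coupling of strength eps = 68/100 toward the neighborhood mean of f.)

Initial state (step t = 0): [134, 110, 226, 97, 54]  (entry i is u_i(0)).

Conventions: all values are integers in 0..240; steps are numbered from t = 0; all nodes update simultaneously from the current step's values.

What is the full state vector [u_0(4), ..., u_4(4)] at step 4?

Simulating step by step:
t=0: [134, 110, 226, 97, 54]
t=1: [101, 101, 87, 101, 96]
t=2: [122, 122, 121, 122, 122]
t=3: [127, 127, 127, 127, 127]
t=4: [126, 126, 126, 126, 126]

Answer: [126, 126, 126, 126, 126]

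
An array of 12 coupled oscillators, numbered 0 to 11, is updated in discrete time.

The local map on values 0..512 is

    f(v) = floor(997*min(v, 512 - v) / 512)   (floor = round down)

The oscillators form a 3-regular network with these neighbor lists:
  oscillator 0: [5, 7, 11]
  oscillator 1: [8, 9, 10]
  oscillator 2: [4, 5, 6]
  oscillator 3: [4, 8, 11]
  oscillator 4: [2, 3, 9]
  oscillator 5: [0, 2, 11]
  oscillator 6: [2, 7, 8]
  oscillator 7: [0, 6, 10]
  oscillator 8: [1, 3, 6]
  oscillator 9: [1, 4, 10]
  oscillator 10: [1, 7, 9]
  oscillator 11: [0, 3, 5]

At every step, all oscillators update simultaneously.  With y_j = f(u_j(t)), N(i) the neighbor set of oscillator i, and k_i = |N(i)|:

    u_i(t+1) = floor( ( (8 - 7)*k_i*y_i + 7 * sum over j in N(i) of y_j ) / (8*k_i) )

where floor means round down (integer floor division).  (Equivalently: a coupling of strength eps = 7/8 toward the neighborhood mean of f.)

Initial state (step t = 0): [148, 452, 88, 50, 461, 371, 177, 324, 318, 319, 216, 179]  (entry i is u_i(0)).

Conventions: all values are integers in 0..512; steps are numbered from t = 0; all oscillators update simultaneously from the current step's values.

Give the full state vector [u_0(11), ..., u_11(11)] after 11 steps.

Answer: [102, 119, 102, 90, 102, 98, 128, 135, 139, 108, 127, 102]

Derivation:
t=0: [148, 452, 88, 50, 461, 371, 177, 324, 318, 319, 216, 179]
t=1: [324, 356, 230, 252, 199, 269, 309, 352, 209, 232, 302, 235]
t=2: [407, 406, 421, 425, 453, 429, 388, 379, 397, 376, 361, 444]
t=3: [186, 253, 172, 157, 192, 169, 222, 247, 207, 212, 249, 172]
t=4: [378, 440, 372, 361, 353, 341, 408, 432, 408, 444, 464, 332]
t=5: [276, 142, 279, 287, 242, 298, 208, 181, 210, 174, 136, 302]
t=6: [400, 329, 433, 430, 417, 437, 404, 373, 377, 337, 314, 433]
t=7: [193, 332, 176, 194, 213, 171, 226, 270, 244, 312, 329, 171]
t=8: [377, 399, 388, 403, 374, 347, 430, 400, 399, 375, 397, 357]
t=9: [277, 234, 248, 256, 243, 274, 217, 215, 199, 240, 233, 269]
t=10: [452, 438, 456, 451, 481, 469, 428, 440, 449, 461, 447, 472]
t=11: [102, 119, 102, 90, 102, 98, 128, 135, 139, 108, 127, 102]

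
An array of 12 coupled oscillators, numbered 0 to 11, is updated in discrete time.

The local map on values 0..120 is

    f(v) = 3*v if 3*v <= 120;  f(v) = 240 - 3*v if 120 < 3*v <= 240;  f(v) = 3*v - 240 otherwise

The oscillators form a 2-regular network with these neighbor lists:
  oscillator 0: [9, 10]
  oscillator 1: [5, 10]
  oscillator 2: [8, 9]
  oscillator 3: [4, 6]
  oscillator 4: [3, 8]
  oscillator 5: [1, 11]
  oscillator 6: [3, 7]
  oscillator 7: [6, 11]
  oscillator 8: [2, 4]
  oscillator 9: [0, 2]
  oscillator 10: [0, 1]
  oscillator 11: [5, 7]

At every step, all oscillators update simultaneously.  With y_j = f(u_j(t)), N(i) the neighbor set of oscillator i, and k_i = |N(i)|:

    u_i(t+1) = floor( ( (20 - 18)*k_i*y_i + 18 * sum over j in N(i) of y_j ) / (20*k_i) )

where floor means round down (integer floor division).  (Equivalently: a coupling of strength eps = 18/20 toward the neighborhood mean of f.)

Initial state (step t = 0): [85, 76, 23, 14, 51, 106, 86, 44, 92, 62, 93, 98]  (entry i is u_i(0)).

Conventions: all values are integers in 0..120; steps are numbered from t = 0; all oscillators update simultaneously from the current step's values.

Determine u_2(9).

Simulating step by step:
t=0: [85, 76, 23, 14, 51, 106, 86, 44, 92, 62, 93, 98]
t=1: [43, 53, 47, 51, 43, 37, 69, 43, 73, 43, 16, 89]
t=2: [82, 79, 69, 73, 59, 59, 92, 38, 96, 105, 91, 102]
t=3: [49, 43, 58, 46, 37, 37, 64, 57, 48, 25, 7, 86]
t=4: [52, 70, 83, 81, 100, 69, 81, 36, 89, 79, 93, 82]
t=5: [27, 35, 14, 28, 19, 19, 50, 14, 33, 42, 55, 64]
t=6: [93, 69, 100, 74, 88, 74, 65, 66, 54, 66, 91, 49]
t=7: [37, 26, 60, 32, 45, 58, 31, 66, 45, 48, 35, 36]
t=8: [101, 84, 96, 98, 100, 90, 71, 94, 84, 86, 95, 59]
t=9: [34, 34, 18, 44, 35, 36, 45, 44, 49, 51, 38, 38]

Answer: u_2(9) = 18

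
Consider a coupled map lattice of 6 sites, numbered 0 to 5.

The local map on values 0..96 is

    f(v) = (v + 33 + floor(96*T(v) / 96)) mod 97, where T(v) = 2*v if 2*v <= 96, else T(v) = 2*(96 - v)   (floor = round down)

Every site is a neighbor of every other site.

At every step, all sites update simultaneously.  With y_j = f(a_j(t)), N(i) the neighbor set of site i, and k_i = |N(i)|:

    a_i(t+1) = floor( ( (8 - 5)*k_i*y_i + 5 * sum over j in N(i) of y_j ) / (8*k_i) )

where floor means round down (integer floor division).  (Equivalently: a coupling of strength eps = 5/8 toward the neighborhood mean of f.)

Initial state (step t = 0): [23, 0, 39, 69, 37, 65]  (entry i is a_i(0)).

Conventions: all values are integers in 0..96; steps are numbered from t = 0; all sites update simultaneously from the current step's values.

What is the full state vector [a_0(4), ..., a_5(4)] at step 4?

Simulating step by step:
t=0: [23, 0, 39, 69, 37, 65]
t=1: [33, 40, 45, 47, 44, 48]
t=2: [57, 62, 66, 67, 65, 68]
t=3: [65, 64, 63, 63, 63, 62]
t=4: [64, 64, 64, 64, 64, 65]

Answer: [64, 64, 64, 64, 64, 65]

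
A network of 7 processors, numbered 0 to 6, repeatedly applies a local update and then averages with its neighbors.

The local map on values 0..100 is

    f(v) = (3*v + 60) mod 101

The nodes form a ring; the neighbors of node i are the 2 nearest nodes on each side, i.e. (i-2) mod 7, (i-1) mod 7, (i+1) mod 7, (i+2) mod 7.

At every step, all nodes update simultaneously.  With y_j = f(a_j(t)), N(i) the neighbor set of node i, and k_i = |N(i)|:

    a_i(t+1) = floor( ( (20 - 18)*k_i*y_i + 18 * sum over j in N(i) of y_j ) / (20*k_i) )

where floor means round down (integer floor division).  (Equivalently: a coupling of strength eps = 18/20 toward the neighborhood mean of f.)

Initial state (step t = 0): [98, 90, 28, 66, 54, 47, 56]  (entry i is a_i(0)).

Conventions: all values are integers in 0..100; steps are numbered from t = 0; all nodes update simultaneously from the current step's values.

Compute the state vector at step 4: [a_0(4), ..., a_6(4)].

Answer: [51, 66, 85, 69, 48, 56, 60]

Derivation:
t=0: [98, 90, 28, 66, 54, 47, 56]
t=1: [49, 42, 38, 48, 52, 44, 47]
t=2: [79, 49, 31, 59, 61, 36, 53]
t=3: [41, 45, 44, 40, 42, 49, 48]
t=4: [51, 66, 85, 69, 48, 56, 60]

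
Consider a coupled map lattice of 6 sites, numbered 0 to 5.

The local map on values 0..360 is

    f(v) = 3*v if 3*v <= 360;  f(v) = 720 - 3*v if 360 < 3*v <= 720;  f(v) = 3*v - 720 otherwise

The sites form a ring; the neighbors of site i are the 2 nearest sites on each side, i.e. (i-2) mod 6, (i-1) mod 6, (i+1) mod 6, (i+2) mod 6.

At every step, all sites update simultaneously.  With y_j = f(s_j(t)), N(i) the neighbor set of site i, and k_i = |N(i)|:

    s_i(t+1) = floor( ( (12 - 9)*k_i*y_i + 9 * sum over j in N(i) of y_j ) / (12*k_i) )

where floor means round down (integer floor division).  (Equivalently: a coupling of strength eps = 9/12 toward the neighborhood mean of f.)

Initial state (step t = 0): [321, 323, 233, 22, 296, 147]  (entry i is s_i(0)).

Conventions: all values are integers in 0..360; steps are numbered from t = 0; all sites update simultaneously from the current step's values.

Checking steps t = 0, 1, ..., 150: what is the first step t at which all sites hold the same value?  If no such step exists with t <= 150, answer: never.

Simulating step by step:
t=0: [321, 323, 233, 22, 296, 147]  (not all equal)
t=1: [195, 176, 141, 150, 156, 205]  (not all equal)
t=2: [192, 199, 233, 226, 214, 185]  (not all equal)
t=3: [108, 100, 77, 83, 89, 113]  (not all equal)
t=4: [294, 289, 271, 275, 281, 298]  (not all equal)
t=5: [141, 136, 123, 126, 130, 144]  (not all equal)
t=6: [314, 317, 327, 325, 322, 312]  (not all equal)
t=7: [234, 236, 244, 242, 240, 232]  (not all equal)
t=8: [13, 14, 9, 10, 11, 12]  (not all equal)
t=9: [35, 35, 33, 33, 33, 36]  (not all equal)
t=10: [103, 103, 101, 101, 101, 103]  (not all equal)
t=11: [306, 306, 305, 305, 305, 306]  (not all equal)
t=12: [196, 196, 196, 196, 196, 196]  (all equal)

Answer: 12
Key observation: Synchronization is absorbing here: once all sites are equal they stay equal, and step 12 is the first all-equal step.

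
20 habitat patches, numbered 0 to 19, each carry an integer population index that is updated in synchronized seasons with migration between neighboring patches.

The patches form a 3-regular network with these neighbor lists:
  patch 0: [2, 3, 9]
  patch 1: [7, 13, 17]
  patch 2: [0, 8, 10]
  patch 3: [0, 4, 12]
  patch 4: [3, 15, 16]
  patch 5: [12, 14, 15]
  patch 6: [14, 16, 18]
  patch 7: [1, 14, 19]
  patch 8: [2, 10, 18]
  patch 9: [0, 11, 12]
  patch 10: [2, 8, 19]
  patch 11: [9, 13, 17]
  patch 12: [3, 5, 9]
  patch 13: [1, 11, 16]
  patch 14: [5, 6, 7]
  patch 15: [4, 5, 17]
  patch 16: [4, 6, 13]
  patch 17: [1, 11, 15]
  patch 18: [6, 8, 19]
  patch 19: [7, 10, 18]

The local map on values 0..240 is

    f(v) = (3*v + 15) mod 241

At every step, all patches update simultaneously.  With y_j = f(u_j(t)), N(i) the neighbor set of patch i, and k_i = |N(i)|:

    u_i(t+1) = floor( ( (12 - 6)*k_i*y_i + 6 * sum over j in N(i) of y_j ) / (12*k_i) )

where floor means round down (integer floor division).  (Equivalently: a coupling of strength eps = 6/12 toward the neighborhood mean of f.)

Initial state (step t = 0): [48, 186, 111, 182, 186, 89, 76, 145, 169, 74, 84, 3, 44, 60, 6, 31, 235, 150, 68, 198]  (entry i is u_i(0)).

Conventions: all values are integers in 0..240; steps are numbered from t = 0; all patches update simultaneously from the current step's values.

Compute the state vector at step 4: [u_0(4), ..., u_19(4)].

Simulating step by step:
t=0: [48, 186, 111, 182, 186, 89, 76, 145, 169, 74, 84, 3, 44, 60, 6, 31, 235, 150, 68, 198]
t=1: [150, 150, 91, 105, 116, 68, 82, 146, 78, 173, 58, 121, 133, 156, 58, 113, 167, 149, 137, 139]
t=2: [143, 184, 93, 131, 100, 188, 78, 206, 74, 115, 135, 114, 146, 66, 169, 150, 40, 189, 129, 193]
t=3: [158, 119, 129, 165, 124, 127, 60, 115, 184, 148, 156, 130, 169, 162, 62, 157, 116, 120, 140, 137]
t=4: [71, 110, 96, 46, 98, 118, 183, 145, 101, 144, 72, 143, 86, 79, 178, 74, 121, 116, 174, 144]

Answer: [71, 110, 96, 46, 98, 118, 183, 145, 101, 144, 72, 143, 86, 79, 178, 74, 121, 116, 174, 144]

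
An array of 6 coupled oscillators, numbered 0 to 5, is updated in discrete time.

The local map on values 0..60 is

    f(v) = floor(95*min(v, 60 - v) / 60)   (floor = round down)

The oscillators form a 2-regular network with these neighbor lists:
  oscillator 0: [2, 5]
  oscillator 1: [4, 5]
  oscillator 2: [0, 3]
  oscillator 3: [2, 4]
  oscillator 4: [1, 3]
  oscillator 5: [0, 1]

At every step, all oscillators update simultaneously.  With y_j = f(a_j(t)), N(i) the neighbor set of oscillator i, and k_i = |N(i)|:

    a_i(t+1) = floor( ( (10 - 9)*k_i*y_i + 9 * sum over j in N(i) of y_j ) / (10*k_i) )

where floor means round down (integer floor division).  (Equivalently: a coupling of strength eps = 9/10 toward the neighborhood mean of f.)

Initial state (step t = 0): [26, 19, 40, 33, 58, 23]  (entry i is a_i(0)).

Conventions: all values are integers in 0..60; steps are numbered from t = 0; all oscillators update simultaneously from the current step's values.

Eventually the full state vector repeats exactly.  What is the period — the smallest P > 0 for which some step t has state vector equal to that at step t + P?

Simulating step by step:
t=0: [26, 19, 40, 33, 58, 23]
t=1: [34, 20, 40, 19, 32, 35]
t=2: [35, 40, 35, 36, 31, 36]
t=3: [38, 40, 38, 41, 35, 35]
t=4: [36, 38, 32, 35, 31, 33]
t=5: [42, 42, 39, 43, 37, 36]
t=6: [34, 36, 27, 33, 27, 29]
t=7: [43, 42, 41, 42, 40, 40]
t=8: [30, 30, 27, 30, 28, 27]
t=9: [42, 43, 46, 43, 46, 46]
t=10: [22, 22, 26, 22, 25, 26]
t=11: [40, 39, 34, 39, 34, 34]
t=12: [40, 40, 32, 40, 33, 32]
t=13: [42, 41, 32, 41, 32, 32]
t=14: [42, 42, 30, 42, 31, 30]
t=15: [45, 44, 29, 44, 29, 29]
t=16: [42, 43, 26, 43, 27, 26]
t=17: [39, 39, 28, 39, 27, 28]
t=18: [42, 42, 34, 42, 33, 34]
t=19: [39, 40, 29, 40, 29, 29]
t=20: [43, 43, 33, 43, 32, 33]
t=21: [40, 41, 27, 41, 27, 27]
t=22: [40, 40, 31, 40, 31, 31]
t=23: [43, 43, 32, 43, 32, 32]
t=24: [42, 42, 27, 42, 27, 27]
t=25: [40, 40, 29, 40, 29, 29]
t=26: [43, 43, 32, 43, 32, 32]

Answer: 3
Key observation: The state at step 23, [43, 43, 32, 43, 32, 32], reappears at step 26 — and no state repeats earlier — so the cycle the system enters has period 3.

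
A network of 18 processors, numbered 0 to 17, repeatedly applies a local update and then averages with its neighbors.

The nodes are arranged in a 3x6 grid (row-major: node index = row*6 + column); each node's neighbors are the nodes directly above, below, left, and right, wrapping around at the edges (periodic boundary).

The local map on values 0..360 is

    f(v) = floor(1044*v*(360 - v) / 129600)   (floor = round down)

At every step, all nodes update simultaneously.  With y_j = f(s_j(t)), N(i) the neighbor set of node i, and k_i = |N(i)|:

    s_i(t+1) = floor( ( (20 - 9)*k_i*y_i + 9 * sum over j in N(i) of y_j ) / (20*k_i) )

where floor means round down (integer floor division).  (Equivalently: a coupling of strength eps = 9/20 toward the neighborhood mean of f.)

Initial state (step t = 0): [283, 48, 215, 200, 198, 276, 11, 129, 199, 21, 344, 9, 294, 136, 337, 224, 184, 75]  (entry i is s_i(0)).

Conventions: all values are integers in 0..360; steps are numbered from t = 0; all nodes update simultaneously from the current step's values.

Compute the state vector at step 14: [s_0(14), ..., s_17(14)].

Answer: [237, 237, 237, 237, 237, 237, 237, 237, 237, 237, 237, 237, 237, 237, 237, 237, 237, 237]

Derivation:
t=0: [283, 48, 215, 200, 198, 276, 11, 129, 199, 21, 344, 9, 294, 136, 337, 224, 184, 75]
t=1: [151, 168, 216, 232, 225, 173, 83, 205, 210, 121, 91, 62, 155, 199, 146, 206, 223, 165]
t=2: [247, 256, 250, 241, 240, 244, 204, 247, 250, 233, 206, 182, 247, 256, 252, 249, 242, 244]
t=3: [226, 217, 221, 229, 233, 231, 245, 225, 223, 235, 248, 251, 226, 216, 219, 225, 231, 231]
t=4: [241, 247, 246, 241, 237, 237, 231, 243, 244, 237, 227, 225, 241, 248, 247, 242, 238, 238]
t=5: [231, 225, 225, 230, 234, 234, 237, 228, 228, 233, 239, 241, 231, 224, 225, 230, 233, 234]
t=6: [239, 243, 243, 239, 236, 236, 235, 241, 242, 238, 233, 232, 239, 243, 243, 240, 237, 236]
t=7: [232, 229, 229, 232, 234, 235, 234, 231, 230, 233, 236, 237, 232, 229, 229, 232, 234, 235]
t=8: [238, 240, 240, 238, 236, 236, 237, 239, 240, 238, 235, 234, 238, 240, 240, 238, 236, 236]
t=9: [233, 232, 232, 233, 234, 235, 233, 232, 232, 233, 235, 236, 233, 232, 232, 233, 234, 235]
t=10: [237, 238, 238, 238, 236, 236, 237, 238, 238, 237, 236, 235, 237, 238, 238, 238, 236, 236]
t=11: [234, 233, 233, 233, 234, 235, 234, 233, 233, 233, 235, 235, 234, 233, 233, 233, 234, 235]
t=12: [237, 237, 238, 237, 236, 236, 237, 237, 238, 237, 236, 236, 237, 237, 238, 237, 236, 236]
t=13: [234, 233, 233, 234, 234, 234, 234, 233, 233, 234, 234, 234, 234, 233, 233, 234, 234, 234]
t=14: [237, 237, 237, 237, 237, 237, 237, 237, 237, 237, 237, 237, 237, 237, 237, 237, 237, 237]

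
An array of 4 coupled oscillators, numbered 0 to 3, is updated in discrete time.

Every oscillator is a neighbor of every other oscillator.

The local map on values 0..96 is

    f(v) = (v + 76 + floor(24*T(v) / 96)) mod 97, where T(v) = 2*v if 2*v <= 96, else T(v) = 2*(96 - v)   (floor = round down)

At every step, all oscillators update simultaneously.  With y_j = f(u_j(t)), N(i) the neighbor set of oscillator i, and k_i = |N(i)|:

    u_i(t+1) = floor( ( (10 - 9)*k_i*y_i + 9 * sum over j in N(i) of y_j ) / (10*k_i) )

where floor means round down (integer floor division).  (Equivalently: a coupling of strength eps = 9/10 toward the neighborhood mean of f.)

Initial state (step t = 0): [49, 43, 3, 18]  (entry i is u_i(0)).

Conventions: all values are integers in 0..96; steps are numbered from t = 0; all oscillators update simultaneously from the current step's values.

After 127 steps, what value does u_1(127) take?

Simulating step by step:
t=0: [49, 43, 3, 18]
t=1: [43, 45, 38, 52]
t=2: [44, 44, 46, 42]
t=3: [45, 45, 44, 45]
t=4: [45, 45, 45, 45]
t=5: [46, 46, 46, 46]
t=6: [48, 48, 48, 48]
t=7: [51, 51, 51, 51]
t=8: [52, 52, 52, 52]
t=9: [53, 53, 53, 53]
t=10: [53, 53, 53, 53]

Answer: u_1(127) = 53
Key observation: The state at step 9, [53, 53, 53, 53], reappears at step 10: the system is in a cycle of period 1 from step 9 on.  Therefore the state at step 127 equals the state at step 9 + ((127 - 9) mod 1) = 9, which is [53, 53, 53, 53].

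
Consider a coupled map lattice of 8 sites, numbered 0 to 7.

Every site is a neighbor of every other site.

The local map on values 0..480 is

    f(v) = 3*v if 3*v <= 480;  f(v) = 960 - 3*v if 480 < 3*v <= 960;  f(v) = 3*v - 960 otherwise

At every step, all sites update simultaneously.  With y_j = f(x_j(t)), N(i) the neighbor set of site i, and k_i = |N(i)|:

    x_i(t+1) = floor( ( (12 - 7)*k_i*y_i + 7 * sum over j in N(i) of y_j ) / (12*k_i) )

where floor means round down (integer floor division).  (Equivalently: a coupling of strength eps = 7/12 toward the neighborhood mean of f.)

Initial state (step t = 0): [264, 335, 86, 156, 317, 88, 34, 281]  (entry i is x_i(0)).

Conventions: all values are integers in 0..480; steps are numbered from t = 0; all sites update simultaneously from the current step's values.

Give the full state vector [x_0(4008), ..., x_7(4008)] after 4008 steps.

Simulating step by step:
t=0: [264, 335, 86, 156, 317, 88, 34, 281]
t=1: [175, 134, 205, 275, 122, 207, 153, 158]
t=2: [391, 380, 361, 291, 368, 359, 399, 404]
t=3: [183, 172, 153, 141, 160, 151, 191, 196]
t=4: [422, 433, 438, 426, 445, 436, 414, 409]
t=5: [317, 328, 333, 321, 340, 331, 309, 304]
t=6: [23, 28, 33, 21, 40, 31, 31, 36]
t=7: [83, 88, 93, 81, 100, 91, 91, 96]
t=8: [263, 268, 273, 261, 280, 271, 271, 276]
t=9: [156, 151, 146, 158, 139, 148, 148, 143]
t=10: [453, 448, 443, 455, 436, 445, 445, 440]
t=11: [384, 379, 374, 386, 367, 376, 376, 371]
t=12: [177, 172, 167, 179, 160, 169, 169, 164]
t=13: [443, 448, 453, 441, 460, 451, 451, 456]
t=14: [383, 388, 393, 381, 400, 391, 391, 396]
t=15: [203, 208, 213, 201, 220, 211, 211, 216]
t=16: [336, 331, 326, 338, 319, 328, 328, 323]
t=17: [33, 28, 23, 35, 18, 25, 25, 20]
t=18: [84, 79, 74, 86, 69, 76, 76, 71]
t=19: [237, 232, 227, 239, 222, 229, 229, 224]
t=20: [263, 268, 273, 261, 278, 271, 271, 276]
t=21: [156, 151, 146, 158, 141, 148, 148, 143]
t=22: [453, 448, 443, 455, 438, 445, 445, 440]
t=23: [384, 379, 374, 386, 369, 376, 376, 371]
t=24: [177, 172, 167, 179, 162, 169, 169, 164]
t=25: [443, 448, 453, 441, 458, 451, 451, 456]
t=26: [383, 388, 393, 381, 398, 391, 391, 396]
t=27: [203, 208, 213, 201, 218, 211, 211, 216]
t=28: [336, 331, 326, 338, 321, 328, 328, 323]
t=29: [33, 28, 23, 35, 18, 25, 25, 20]

Answer: [177, 172, 167, 179, 162, 169, 169, 164]
Key observation: The state at step 17, [33, 28, 23, 35, 18, 25, 25, 20], reappears at step 29: the system is in a cycle of period 12 from step 17 on.  Therefore the state at step 4008 equals the state at step 17 + ((4008 - 17) mod 12) = 24, which is [177, 172, 167, 179, 162, 169, 169, 164].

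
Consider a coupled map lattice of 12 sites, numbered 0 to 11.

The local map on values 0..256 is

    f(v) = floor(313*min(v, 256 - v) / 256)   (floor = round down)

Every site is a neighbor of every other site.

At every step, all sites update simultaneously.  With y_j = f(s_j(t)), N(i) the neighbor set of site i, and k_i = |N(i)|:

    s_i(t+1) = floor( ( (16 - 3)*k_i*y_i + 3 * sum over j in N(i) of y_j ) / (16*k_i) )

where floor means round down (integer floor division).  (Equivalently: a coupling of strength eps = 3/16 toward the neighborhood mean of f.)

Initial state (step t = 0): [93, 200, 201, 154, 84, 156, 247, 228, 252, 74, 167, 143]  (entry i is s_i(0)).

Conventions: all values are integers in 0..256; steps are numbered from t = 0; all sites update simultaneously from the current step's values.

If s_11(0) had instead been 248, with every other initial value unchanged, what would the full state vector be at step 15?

Answer: [147, 150, 150, 154, 144, 150, 154, 147, 154, 150, 144, 154]
Key observation: This trace re-runs the system from the modified initial state.

Derivation:
t=0: [93, 200, 201, 154, 84, 156, 247, 228, 252, 74, 167, 248]
t=1: [104, 68, 67, 113, 95, 111, 23, 41, 17, 86, 100, 21]
t=2: [118, 83, 81, 127, 109, 124, 39, 57, 33, 101, 114, 37]
t=3: [135, 101, 99, 144, 127, 141, 58, 76, 53, 119, 131, 57]
t=4: [141, 121, 120, 132, 147, 135, 79, 97, 75, 139, 145, 78]
t=5: [137, 143, 142, 146, 132, 143, 102, 120, 98, 140, 133, 101]
t=6: [143, 137, 138, 134, 148, 137, 126, 144, 122, 140, 147, 125]
t=7: [139, 144, 143, 147, 134, 144, 151, 137, 147, 141, 135, 150]
t=8: [141, 136, 138, 134, 146, 136, 130, 143, 134, 139, 145, 130]
t=9: [140, 145, 144, 148, 136, 145, 152, 139, 148, 143, 136, 152]
t=10: [140, 135, 136, 132, 144, 135, 128, 141, 132, 137, 144, 128]
t=11: [142, 146, 146, 149, 138, 146, 153, 141, 149, 145, 138, 153]
t=12: [138, 134, 134, 130, 142, 134, 126, 138, 130, 134, 142, 126]
t=13: [144, 148, 148, 152, 140, 148, 152, 144, 152, 148, 140, 152]
t=14: [135, 132, 132, 128, 139, 132, 128, 135, 128, 132, 139, 128]
t=15: [147, 150, 150, 154, 144, 150, 154, 147, 154, 150, 144, 154]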